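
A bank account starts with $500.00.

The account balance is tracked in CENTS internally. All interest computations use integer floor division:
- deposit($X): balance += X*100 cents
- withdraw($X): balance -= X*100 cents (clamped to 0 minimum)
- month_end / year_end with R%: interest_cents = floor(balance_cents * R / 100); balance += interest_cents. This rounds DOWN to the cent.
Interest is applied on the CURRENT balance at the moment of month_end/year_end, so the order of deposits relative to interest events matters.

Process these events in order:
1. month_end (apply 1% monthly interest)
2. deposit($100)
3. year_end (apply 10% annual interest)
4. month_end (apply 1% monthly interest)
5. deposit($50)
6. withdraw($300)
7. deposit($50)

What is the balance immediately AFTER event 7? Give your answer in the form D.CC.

Answer: 472.15

Derivation:
After 1 (month_end (apply 1% monthly interest)): balance=$505.00 total_interest=$5.00
After 2 (deposit($100)): balance=$605.00 total_interest=$5.00
After 3 (year_end (apply 10% annual interest)): balance=$665.50 total_interest=$65.50
After 4 (month_end (apply 1% monthly interest)): balance=$672.15 total_interest=$72.15
After 5 (deposit($50)): balance=$722.15 total_interest=$72.15
After 6 (withdraw($300)): balance=$422.15 total_interest=$72.15
After 7 (deposit($50)): balance=$472.15 total_interest=$72.15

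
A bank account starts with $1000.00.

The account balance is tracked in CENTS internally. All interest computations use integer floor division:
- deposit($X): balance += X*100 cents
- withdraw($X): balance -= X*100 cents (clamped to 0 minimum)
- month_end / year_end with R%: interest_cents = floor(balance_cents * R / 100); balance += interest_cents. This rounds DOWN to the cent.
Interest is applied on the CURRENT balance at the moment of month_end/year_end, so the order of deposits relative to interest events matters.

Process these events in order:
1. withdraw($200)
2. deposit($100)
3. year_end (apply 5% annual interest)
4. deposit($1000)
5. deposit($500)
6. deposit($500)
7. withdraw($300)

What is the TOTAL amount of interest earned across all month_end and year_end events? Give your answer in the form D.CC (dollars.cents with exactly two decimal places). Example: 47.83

After 1 (withdraw($200)): balance=$800.00 total_interest=$0.00
After 2 (deposit($100)): balance=$900.00 total_interest=$0.00
After 3 (year_end (apply 5% annual interest)): balance=$945.00 total_interest=$45.00
After 4 (deposit($1000)): balance=$1945.00 total_interest=$45.00
After 5 (deposit($500)): balance=$2445.00 total_interest=$45.00
After 6 (deposit($500)): balance=$2945.00 total_interest=$45.00
After 7 (withdraw($300)): balance=$2645.00 total_interest=$45.00

Answer: 45.00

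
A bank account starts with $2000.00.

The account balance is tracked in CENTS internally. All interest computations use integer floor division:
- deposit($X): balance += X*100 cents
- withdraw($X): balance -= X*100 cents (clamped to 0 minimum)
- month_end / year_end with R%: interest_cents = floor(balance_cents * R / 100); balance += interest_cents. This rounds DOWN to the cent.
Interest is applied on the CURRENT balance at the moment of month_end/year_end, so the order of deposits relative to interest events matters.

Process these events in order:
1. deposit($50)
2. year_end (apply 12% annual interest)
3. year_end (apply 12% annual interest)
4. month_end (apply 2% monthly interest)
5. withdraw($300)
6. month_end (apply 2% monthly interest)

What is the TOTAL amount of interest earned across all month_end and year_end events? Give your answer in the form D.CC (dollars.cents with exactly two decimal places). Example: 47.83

Answer: 619.40

Derivation:
After 1 (deposit($50)): balance=$2050.00 total_interest=$0.00
After 2 (year_end (apply 12% annual interest)): balance=$2296.00 total_interest=$246.00
After 3 (year_end (apply 12% annual interest)): balance=$2571.52 total_interest=$521.52
After 4 (month_end (apply 2% monthly interest)): balance=$2622.95 total_interest=$572.95
After 5 (withdraw($300)): balance=$2322.95 total_interest=$572.95
After 6 (month_end (apply 2% monthly interest)): balance=$2369.40 total_interest=$619.40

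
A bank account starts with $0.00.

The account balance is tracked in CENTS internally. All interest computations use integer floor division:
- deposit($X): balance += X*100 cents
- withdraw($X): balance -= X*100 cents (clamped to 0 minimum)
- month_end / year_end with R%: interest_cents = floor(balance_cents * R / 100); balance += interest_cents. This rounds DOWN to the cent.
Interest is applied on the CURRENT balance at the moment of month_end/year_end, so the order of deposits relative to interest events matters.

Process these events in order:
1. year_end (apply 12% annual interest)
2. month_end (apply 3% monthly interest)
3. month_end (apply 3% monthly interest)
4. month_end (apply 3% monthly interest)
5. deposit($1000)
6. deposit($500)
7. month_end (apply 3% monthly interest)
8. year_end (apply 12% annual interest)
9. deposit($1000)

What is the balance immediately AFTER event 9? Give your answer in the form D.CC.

After 1 (year_end (apply 12% annual interest)): balance=$0.00 total_interest=$0.00
After 2 (month_end (apply 3% monthly interest)): balance=$0.00 total_interest=$0.00
After 3 (month_end (apply 3% monthly interest)): balance=$0.00 total_interest=$0.00
After 4 (month_end (apply 3% monthly interest)): balance=$0.00 total_interest=$0.00
After 5 (deposit($1000)): balance=$1000.00 total_interest=$0.00
After 6 (deposit($500)): balance=$1500.00 total_interest=$0.00
After 7 (month_end (apply 3% monthly interest)): balance=$1545.00 total_interest=$45.00
After 8 (year_end (apply 12% annual interest)): balance=$1730.40 total_interest=$230.40
After 9 (deposit($1000)): balance=$2730.40 total_interest=$230.40

Answer: 2730.40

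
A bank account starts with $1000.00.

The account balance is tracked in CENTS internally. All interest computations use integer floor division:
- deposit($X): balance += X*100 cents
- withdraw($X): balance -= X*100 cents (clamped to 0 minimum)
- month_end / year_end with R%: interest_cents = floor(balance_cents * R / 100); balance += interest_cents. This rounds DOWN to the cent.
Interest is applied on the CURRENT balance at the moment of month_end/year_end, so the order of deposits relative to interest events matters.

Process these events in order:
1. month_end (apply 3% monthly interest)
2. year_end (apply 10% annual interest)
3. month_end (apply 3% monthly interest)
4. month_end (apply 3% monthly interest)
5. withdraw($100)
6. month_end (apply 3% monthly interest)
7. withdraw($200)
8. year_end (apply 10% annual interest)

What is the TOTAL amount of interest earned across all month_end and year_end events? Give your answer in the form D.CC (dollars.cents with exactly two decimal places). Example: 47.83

Answer: 328.54

Derivation:
After 1 (month_end (apply 3% monthly interest)): balance=$1030.00 total_interest=$30.00
After 2 (year_end (apply 10% annual interest)): balance=$1133.00 total_interest=$133.00
After 3 (month_end (apply 3% monthly interest)): balance=$1166.99 total_interest=$166.99
After 4 (month_end (apply 3% monthly interest)): balance=$1201.99 total_interest=$201.99
After 5 (withdraw($100)): balance=$1101.99 total_interest=$201.99
After 6 (month_end (apply 3% monthly interest)): balance=$1135.04 total_interest=$235.04
After 7 (withdraw($200)): balance=$935.04 total_interest=$235.04
After 8 (year_end (apply 10% annual interest)): balance=$1028.54 total_interest=$328.54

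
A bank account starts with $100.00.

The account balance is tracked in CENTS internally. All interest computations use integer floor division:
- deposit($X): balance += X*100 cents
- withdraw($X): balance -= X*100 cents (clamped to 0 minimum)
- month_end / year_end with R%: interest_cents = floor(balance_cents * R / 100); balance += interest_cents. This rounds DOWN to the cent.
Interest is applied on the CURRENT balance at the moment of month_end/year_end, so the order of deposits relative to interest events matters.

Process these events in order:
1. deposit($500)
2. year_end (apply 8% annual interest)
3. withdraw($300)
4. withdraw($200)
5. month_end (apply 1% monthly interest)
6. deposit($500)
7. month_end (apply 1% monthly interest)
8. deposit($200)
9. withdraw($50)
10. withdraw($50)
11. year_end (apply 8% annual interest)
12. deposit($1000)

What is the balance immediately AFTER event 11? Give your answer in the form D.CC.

After 1 (deposit($500)): balance=$600.00 total_interest=$0.00
After 2 (year_end (apply 8% annual interest)): balance=$648.00 total_interest=$48.00
After 3 (withdraw($300)): balance=$348.00 total_interest=$48.00
After 4 (withdraw($200)): balance=$148.00 total_interest=$48.00
After 5 (month_end (apply 1% monthly interest)): balance=$149.48 total_interest=$49.48
After 6 (deposit($500)): balance=$649.48 total_interest=$49.48
After 7 (month_end (apply 1% monthly interest)): balance=$655.97 total_interest=$55.97
After 8 (deposit($200)): balance=$855.97 total_interest=$55.97
After 9 (withdraw($50)): balance=$805.97 total_interest=$55.97
After 10 (withdraw($50)): balance=$755.97 total_interest=$55.97
After 11 (year_end (apply 8% annual interest)): balance=$816.44 total_interest=$116.44

Answer: 816.44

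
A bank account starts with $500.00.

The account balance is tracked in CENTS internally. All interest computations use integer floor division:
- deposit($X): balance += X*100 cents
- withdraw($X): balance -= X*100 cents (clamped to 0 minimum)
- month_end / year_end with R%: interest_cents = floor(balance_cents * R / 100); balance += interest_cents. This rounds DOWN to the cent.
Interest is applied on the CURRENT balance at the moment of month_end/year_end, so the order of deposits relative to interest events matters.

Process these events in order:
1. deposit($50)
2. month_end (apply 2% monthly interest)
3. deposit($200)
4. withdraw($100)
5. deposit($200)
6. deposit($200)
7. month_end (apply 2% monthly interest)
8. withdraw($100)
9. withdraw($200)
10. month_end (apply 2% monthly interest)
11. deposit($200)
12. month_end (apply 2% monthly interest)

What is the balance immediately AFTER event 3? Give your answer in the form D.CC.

Answer: 761.00

Derivation:
After 1 (deposit($50)): balance=$550.00 total_interest=$0.00
After 2 (month_end (apply 2% monthly interest)): balance=$561.00 total_interest=$11.00
After 3 (deposit($200)): balance=$761.00 total_interest=$11.00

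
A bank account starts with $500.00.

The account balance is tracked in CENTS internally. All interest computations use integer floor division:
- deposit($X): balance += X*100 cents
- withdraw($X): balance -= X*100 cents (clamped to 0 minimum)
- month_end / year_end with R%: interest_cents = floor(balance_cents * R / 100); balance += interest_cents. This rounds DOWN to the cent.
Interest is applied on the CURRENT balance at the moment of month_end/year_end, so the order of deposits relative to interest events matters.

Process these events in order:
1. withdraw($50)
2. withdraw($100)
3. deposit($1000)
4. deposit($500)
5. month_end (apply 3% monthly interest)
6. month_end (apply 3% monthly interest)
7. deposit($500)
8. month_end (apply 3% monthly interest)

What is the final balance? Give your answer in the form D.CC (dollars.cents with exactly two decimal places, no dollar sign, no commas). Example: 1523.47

After 1 (withdraw($50)): balance=$450.00 total_interest=$0.00
After 2 (withdraw($100)): balance=$350.00 total_interest=$0.00
After 3 (deposit($1000)): balance=$1350.00 total_interest=$0.00
After 4 (deposit($500)): balance=$1850.00 total_interest=$0.00
After 5 (month_end (apply 3% monthly interest)): balance=$1905.50 total_interest=$55.50
After 6 (month_end (apply 3% monthly interest)): balance=$1962.66 total_interest=$112.66
After 7 (deposit($500)): balance=$2462.66 total_interest=$112.66
After 8 (month_end (apply 3% monthly interest)): balance=$2536.53 total_interest=$186.53

Answer: 2536.53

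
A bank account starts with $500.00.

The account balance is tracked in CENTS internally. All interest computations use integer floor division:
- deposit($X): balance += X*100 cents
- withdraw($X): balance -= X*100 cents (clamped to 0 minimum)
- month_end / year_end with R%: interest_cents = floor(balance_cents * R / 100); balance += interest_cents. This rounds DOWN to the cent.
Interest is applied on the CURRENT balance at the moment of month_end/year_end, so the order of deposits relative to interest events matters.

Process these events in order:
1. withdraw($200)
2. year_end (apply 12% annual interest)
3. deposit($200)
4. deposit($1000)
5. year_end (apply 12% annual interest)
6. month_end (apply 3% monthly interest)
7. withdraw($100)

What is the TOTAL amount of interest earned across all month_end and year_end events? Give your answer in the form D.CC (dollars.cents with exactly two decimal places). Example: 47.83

After 1 (withdraw($200)): balance=$300.00 total_interest=$0.00
After 2 (year_end (apply 12% annual interest)): balance=$336.00 total_interest=$36.00
After 3 (deposit($200)): balance=$536.00 total_interest=$36.00
After 4 (deposit($1000)): balance=$1536.00 total_interest=$36.00
After 5 (year_end (apply 12% annual interest)): balance=$1720.32 total_interest=$220.32
After 6 (month_end (apply 3% monthly interest)): balance=$1771.92 total_interest=$271.92
After 7 (withdraw($100)): balance=$1671.92 total_interest=$271.92

Answer: 271.92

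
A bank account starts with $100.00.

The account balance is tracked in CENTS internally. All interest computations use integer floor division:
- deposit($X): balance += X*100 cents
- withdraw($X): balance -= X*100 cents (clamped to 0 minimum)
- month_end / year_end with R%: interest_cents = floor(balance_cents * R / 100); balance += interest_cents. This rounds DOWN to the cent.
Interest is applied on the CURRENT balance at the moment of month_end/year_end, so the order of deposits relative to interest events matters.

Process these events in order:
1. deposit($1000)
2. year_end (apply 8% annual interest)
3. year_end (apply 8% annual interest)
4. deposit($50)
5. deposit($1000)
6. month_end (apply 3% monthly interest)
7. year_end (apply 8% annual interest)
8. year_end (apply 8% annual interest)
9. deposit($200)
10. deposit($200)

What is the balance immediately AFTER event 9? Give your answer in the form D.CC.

Answer: 3002.89

Derivation:
After 1 (deposit($1000)): balance=$1100.00 total_interest=$0.00
After 2 (year_end (apply 8% annual interest)): balance=$1188.00 total_interest=$88.00
After 3 (year_end (apply 8% annual interest)): balance=$1283.04 total_interest=$183.04
After 4 (deposit($50)): balance=$1333.04 total_interest=$183.04
After 5 (deposit($1000)): balance=$2333.04 total_interest=$183.04
After 6 (month_end (apply 3% monthly interest)): balance=$2403.03 total_interest=$253.03
After 7 (year_end (apply 8% annual interest)): balance=$2595.27 total_interest=$445.27
After 8 (year_end (apply 8% annual interest)): balance=$2802.89 total_interest=$652.89
After 9 (deposit($200)): balance=$3002.89 total_interest=$652.89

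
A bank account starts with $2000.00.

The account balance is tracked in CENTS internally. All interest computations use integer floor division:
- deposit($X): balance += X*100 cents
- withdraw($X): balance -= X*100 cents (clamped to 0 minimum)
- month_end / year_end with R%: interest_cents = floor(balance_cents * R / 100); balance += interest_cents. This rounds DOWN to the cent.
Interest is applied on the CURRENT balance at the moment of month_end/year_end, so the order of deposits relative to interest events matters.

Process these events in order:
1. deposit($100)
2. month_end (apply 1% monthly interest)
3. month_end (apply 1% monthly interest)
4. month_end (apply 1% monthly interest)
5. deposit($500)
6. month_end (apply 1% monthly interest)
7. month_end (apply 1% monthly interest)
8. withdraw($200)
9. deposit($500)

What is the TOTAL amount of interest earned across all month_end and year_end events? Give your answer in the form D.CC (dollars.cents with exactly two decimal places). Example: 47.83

After 1 (deposit($100)): balance=$2100.00 total_interest=$0.00
After 2 (month_end (apply 1% monthly interest)): balance=$2121.00 total_interest=$21.00
After 3 (month_end (apply 1% monthly interest)): balance=$2142.21 total_interest=$42.21
After 4 (month_end (apply 1% monthly interest)): balance=$2163.63 total_interest=$63.63
After 5 (deposit($500)): balance=$2663.63 total_interest=$63.63
After 6 (month_end (apply 1% monthly interest)): balance=$2690.26 total_interest=$90.26
After 7 (month_end (apply 1% monthly interest)): balance=$2717.16 total_interest=$117.16
After 8 (withdraw($200)): balance=$2517.16 total_interest=$117.16
After 9 (deposit($500)): balance=$3017.16 total_interest=$117.16

Answer: 117.16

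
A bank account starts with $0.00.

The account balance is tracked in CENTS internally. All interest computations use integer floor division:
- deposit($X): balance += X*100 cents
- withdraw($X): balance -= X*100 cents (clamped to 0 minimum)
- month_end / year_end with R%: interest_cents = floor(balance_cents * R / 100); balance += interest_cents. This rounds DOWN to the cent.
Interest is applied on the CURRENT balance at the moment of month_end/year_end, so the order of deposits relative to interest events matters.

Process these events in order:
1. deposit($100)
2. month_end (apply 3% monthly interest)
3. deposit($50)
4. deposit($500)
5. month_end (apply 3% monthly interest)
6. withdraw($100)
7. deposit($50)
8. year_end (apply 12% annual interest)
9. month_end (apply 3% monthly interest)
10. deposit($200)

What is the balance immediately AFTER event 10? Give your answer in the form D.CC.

Answer: 918.21

Derivation:
After 1 (deposit($100)): balance=$100.00 total_interest=$0.00
After 2 (month_end (apply 3% monthly interest)): balance=$103.00 total_interest=$3.00
After 3 (deposit($50)): balance=$153.00 total_interest=$3.00
After 4 (deposit($500)): balance=$653.00 total_interest=$3.00
After 5 (month_end (apply 3% monthly interest)): balance=$672.59 total_interest=$22.59
After 6 (withdraw($100)): balance=$572.59 total_interest=$22.59
After 7 (deposit($50)): balance=$622.59 total_interest=$22.59
After 8 (year_end (apply 12% annual interest)): balance=$697.30 total_interest=$97.30
After 9 (month_end (apply 3% monthly interest)): balance=$718.21 total_interest=$118.21
After 10 (deposit($200)): balance=$918.21 total_interest=$118.21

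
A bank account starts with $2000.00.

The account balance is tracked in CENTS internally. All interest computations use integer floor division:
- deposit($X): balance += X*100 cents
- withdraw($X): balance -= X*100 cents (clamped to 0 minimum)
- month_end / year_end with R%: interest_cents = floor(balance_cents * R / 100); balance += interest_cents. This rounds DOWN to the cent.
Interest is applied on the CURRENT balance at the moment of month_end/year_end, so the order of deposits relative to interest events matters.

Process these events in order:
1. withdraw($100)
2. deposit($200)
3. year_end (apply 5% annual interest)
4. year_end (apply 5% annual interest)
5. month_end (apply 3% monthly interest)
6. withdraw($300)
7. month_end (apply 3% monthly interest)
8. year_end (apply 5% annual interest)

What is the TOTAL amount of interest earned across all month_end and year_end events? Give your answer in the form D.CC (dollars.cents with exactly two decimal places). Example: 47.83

After 1 (withdraw($100)): balance=$1900.00 total_interest=$0.00
After 2 (deposit($200)): balance=$2100.00 total_interest=$0.00
After 3 (year_end (apply 5% annual interest)): balance=$2205.00 total_interest=$105.00
After 4 (year_end (apply 5% annual interest)): balance=$2315.25 total_interest=$215.25
After 5 (month_end (apply 3% monthly interest)): balance=$2384.70 total_interest=$284.70
After 6 (withdraw($300)): balance=$2084.70 total_interest=$284.70
After 7 (month_end (apply 3% monthly interest)): balance=$2147.24 total_interest=$347.24
After 8 (year_end (apply 5% annual interest)): balance=$2254.60 total_interest=$454.60

Answer: 454.60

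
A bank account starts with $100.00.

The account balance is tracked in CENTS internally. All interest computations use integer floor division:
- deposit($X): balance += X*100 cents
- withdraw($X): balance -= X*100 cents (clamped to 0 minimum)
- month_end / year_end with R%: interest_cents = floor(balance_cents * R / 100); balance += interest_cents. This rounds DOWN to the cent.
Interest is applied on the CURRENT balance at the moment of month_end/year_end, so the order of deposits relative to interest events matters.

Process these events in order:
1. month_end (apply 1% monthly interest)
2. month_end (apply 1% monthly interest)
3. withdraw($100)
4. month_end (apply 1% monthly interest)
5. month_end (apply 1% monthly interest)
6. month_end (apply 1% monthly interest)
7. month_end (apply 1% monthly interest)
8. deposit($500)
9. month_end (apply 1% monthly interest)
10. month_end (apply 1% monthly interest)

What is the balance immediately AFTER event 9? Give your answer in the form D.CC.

Answer: 507.11

Derivation:
After 1 (month_end (apply 1% monthly interest)): balance=$101.00 total_interest=$1.00
After 2 (month_end (apply 1% monthly interest)): balance=$102.01 total_interest=$2.01
After 3 (withdraw($100)): balance=$2.01 total_interest=$2.01
After 4 (month_end (apply 1% monthly interest)): balance=$2.03 total_interest=$2.03
After 5 (month_end (apply 1% monthly interest)): balance=$2.05 total_interest=$2.05
After 6 (month_end (apply 1% monthly interest)): balance=$2.07 total_interest=$2.07
After 7 (month_end (apply 1% monthly interest)): balance=$2.09 total_interest=$2.09
After 8 (deposit($500)): balance=$502.09 total_interest=$2.09
After 9 (month_end (apply 1% monthly interest)): balance=$507.11 total_interest=$7.11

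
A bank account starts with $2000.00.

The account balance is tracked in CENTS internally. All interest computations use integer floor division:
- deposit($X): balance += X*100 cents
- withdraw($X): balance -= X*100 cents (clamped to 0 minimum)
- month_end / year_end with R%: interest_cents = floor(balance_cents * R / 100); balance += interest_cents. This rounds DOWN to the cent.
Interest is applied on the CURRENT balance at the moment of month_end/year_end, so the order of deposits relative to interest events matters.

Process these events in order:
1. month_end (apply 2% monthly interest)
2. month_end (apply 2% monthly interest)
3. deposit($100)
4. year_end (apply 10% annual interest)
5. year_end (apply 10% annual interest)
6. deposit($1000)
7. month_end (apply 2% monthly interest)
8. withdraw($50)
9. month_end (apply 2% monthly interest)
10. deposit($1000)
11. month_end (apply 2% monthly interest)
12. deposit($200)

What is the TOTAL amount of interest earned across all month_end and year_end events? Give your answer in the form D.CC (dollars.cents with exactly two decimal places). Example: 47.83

Answer: 779.45

Derivation:
After 1 (month_end (apply 2% monthly interest)): balance=$2040.00 total_interest=$40.00
After 2 (month_end (apply 2% monthly interest)): balance=$2080.80 total_interest=$80.80
After 3 (deposit($100)): balance=$2180.80 total_interest=$80.80
After 4 (year_end (apply 10% annual interest)): balance=$2398.88 total_interest=$298.88
After 5 (year_end (apply 10% annual interest)): balance=$2638.76 total_interest=$538.76
After 6 (deposit($1000)): balance=$3638.76 total_interest=$538.76
After 7 (month_end (apply 2% monthly interest)): balance=$3711.53 total_interest=$611.53
After 8 (withdraw($50)): balance=$3661.53 total_interest=$611.53
After 9 (month_end (apply 2% monthly interest)): balance=$3734.76 total_interest=$684.76
After 10 (deposit($1000)): balance=$4734.76 total_interest=$684.76
After 11 (month_end (apply 2% monthly interest)): balance=$4829.45 total_interest=$779.45
After 12 (deposit($200)): balance=$5029.45 total_interest=$779.45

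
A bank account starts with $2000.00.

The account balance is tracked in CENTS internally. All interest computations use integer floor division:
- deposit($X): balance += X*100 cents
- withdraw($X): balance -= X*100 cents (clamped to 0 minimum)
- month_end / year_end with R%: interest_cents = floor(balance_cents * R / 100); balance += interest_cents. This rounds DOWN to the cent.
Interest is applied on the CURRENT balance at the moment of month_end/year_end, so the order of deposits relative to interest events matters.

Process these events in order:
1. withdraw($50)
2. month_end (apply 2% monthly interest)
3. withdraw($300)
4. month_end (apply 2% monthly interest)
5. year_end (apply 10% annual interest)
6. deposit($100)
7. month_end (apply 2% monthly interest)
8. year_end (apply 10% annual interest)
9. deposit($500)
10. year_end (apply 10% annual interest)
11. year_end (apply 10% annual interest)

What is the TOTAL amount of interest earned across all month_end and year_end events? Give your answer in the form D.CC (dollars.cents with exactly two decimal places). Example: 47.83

After 1 (withdraw($50)): balance=$1950.00 total_interest=$0.00
After 2 (month_end (apply 2% monthly interest)): balance=$1989.00 total_interest=$39.00
After 3 (withdraw($300)): balance=$1689.00 total_interest=$39.00
After 4 (month_end (apply 2% monthly interest)): balance=$1722.78 total_interest=$72.78
After 5 (year_end (apply 10% annual interest)): balance=$1895.05 total_interest=$245.05
After 6 (deposit($100)): balance=$1995.05 total_interest=$245.05
After 7 (month_end (apply 2% monthly interest)): balance=$2034.95 total_interest=$284.95
After 8 (year_end (apply 10% annual interest)): balance=$2238.44 total_interest=$488.44
After 9 (deposit($500)): balance=$2738.44 total_interest=$488.44
After 10 (year_end (apply 10% annual interest)): balance=$3012.28 total_interest=$762.28
After 11 (year_end (apply 10% annual interest)): balance=$3313.50 total_interest=$1063.50

Answer: 1063.50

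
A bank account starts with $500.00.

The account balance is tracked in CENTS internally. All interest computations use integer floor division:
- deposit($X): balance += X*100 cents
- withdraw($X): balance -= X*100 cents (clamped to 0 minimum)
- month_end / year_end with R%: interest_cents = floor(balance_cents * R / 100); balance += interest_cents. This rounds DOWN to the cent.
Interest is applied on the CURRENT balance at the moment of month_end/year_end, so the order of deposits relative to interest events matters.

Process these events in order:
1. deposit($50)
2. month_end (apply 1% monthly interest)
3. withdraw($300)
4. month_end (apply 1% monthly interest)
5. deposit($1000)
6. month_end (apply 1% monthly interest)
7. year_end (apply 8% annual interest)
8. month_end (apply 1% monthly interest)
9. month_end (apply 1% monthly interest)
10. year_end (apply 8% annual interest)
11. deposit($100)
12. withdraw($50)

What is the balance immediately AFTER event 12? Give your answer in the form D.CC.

After 1 (deposit($50)): balance=$550.00 total_interest=$0.00
After 2 (month_end (apply 1% monthly interest)): balance=$555.50 total_interest=$5.50
After 3 (withdraw($300)): balance=$255.50 total_interest=$5.50
After 4 (month_end (apply 1% monthly interest)): balance=$258.05 total_interest=$8.05
After 5 (deposit($1000)): balance=$1258.05 total_interest=$8.05
After 6 (month_end (apply 1% monthly interest)): balance=$1270.63 total_interest=$20.63
After 7 (year_end (apply 8% annual interest)): balance=$1372.28 total_interest=$122.28
After 8 (month_end (apply 1% monthly interest)): balance=$1386.00 total_interest=$136.00
After 9 (month_end (apply 1% monthly interest)): balance=$1399.86 total_interest=$149.86
After 10 (year_end (apply 8% annual interest)): balance=$1511.84 total_interest=$261.84
After 11 (deposit($100)): balance=$1611.84 total_interest=$261.84
After 12 (withdraw($50)): balance=$1561.84 total_interest=$261.84

Answer: 1561.84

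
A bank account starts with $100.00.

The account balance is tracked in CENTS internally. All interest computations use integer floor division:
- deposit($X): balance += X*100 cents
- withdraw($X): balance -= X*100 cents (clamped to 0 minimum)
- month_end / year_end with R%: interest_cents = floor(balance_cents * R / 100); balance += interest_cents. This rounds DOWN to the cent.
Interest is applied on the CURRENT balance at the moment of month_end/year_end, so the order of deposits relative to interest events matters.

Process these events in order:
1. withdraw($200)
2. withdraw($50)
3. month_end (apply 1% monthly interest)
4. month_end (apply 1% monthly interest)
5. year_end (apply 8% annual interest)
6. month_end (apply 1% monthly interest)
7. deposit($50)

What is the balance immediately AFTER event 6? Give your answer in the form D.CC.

After 1 (withdraw($200)): balance=$0.00 total_interest=$0.00
After 2 (withdraw($50)): balance=$0.00 total_interest=$0.00
After 3 (month_end (apply 1% monthly interest)): balance=$0.00 total_interest=$0.00
After 4 (month_end (apply 1% monthly interest)): balance=$0.00 total_interest=$0.00
After 5 (year_end (apply 8% annual interest)): balance=$0.00 total_interest=$0.00
After 6 (month_end (apply 1% monthly interest)): balance=$0.00 total_interest=$0.00

Answer: 0.00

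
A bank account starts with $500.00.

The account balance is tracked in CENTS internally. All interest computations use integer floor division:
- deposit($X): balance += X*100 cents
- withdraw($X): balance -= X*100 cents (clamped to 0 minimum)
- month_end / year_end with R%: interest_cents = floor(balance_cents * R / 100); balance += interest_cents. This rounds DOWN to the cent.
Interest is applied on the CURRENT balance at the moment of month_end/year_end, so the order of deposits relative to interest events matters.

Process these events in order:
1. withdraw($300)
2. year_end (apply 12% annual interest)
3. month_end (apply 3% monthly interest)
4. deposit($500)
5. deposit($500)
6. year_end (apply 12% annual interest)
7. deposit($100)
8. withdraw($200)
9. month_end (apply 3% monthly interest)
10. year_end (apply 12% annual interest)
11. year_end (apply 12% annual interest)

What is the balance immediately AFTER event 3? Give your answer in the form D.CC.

After 1 (withdraw($300)): balance=$200.00 total_interest=$0.00
After 2 (year_end (apply 12% annual interest)): balance=$224.00 total_interest=$24.00
After 3 (month_end (apply 3% monthly interest)): balance=$230.72 total_interest=$30.72

Answer: 230.72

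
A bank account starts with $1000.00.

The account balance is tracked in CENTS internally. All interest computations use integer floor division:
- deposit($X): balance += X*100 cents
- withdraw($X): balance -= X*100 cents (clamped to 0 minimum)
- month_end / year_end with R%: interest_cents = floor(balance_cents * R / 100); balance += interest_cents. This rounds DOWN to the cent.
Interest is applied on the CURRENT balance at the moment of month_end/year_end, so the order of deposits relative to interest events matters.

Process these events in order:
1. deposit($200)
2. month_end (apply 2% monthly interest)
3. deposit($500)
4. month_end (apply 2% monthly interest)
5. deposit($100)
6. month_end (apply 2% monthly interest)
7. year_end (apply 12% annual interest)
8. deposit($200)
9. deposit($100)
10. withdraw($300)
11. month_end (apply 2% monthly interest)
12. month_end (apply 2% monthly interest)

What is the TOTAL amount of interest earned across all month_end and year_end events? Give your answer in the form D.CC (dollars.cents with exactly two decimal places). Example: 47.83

After 1 (deposit($200)): balance=$1200.00 total_interest=$0.00
After 2 (month_end (apply 2% monthly interest)): balance=$1224.00 total_interest=$24.00
After 3 (deposit($500)): balance=$1724.00 total_interest=$24.00
After 4 (month_end (apply 2% monthly interest)): balance=$1758.48 total_interest=$58.48
After 5 (deposit($100)): balance=$1858.48 total_interest=$58.48
After 6 (month_end (apply 2% monthly interest)): balance=$1895.64 total_interest=$95.64
After 7 (year_end (apply 12% annual interest)): balance=$2123.11 total_interest=$323.11
After 8 (deposit($200)): balance=$2323.11 total_interest=$323.11
After 9 (deposit($100)): balance=$2423.11 total_interest=$323.11
After 10 (withdraw($300)): balance=$2123.11 total_interest=$323.11
After 11 (month_end (apply 2% monthly interest)): balance=$2165.57 total_interest=$365.57
After 12 (month_end (apply 2% monthly interest)): balance=$2208.88 total_interest=$408.88

Answer: 408.88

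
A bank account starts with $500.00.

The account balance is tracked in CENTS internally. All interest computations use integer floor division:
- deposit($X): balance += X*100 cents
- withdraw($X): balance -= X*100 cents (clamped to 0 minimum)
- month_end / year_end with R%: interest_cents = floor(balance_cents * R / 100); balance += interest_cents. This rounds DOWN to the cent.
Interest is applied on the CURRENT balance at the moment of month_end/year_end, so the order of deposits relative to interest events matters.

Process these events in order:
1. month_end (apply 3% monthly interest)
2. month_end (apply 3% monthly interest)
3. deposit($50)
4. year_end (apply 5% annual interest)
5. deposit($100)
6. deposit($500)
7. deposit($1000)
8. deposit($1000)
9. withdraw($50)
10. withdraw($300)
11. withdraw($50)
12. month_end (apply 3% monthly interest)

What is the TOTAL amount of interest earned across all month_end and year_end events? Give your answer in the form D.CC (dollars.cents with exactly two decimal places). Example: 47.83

After 1 (month_end (apply 3% monthly interest)): balance=$515.00 total_interest=$15.00
After 2 (month_end (apply 3% monthly interest)): balance=$530.45 total_interest=$30.45
After 3 (deposit($50)): balance=$580.45 total_interest=$30.45
After 4 (year_end (apply 5% annual interest)): balance=$609.47 total_interest=$59.47
After 5 (deposit($100)): balance=$709.47 total_interest=$59.47
After 6 (deposit($500)): balance=$1209.47 total_interest=$59.47
After 7 (deposit($1000)): balance=$2209.47 total_interest=$59.47
After 8 (deposit($1000)): balance=$3209.47 total_interest=$59.47
After 9 (withdraw($50)): balance=$3159.47 total_interest=$59.47
After 10 (withdraw($300)): balance=$2859.47 total_interest=$59.47
After 11 (withdraw($50)): balance=$2809.47 total_interest=$59.47
After 12 (month_end (apply 3% monthly interest)): balance=$2893.75 total_interest=$143.75

Answer: 143.75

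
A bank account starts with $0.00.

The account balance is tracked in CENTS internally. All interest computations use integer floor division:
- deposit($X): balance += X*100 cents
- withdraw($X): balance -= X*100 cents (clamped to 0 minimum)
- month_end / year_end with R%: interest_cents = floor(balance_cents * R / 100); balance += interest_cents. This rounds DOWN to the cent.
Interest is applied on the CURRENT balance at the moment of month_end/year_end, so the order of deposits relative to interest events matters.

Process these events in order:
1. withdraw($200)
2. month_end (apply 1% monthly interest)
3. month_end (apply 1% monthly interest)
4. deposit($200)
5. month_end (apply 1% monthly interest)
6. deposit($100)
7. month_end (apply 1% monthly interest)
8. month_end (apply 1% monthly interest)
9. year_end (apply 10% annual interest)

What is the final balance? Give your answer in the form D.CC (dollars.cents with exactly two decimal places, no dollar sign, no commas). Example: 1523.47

After 1 (withdraw($200)): balance=$0.00 total_interest=$0.00
After 2 (month_end (apply 1% monthly interest)): balance=$0.00 total_interest=$0.00
After 3 (month_end (apply 1% monthly interest)): balance=$0.00 total_interest=$0.00
After 4 (deposit($200)): balance=$200.00 total_interest=$0.00
After 5 (month_end (apply 1% monthly interest)): balance=$202.00 total_interest=$2.00
After 6 (deposit($100)): balance=$302.00 total_interest=$2.00
After 7 (month_end (apply 1% monthly interest)): balance=$305.02 total_interest=$5.02
After 8 (month_end (apply 1% monthly interest)): balance=$308.07 total_interest=$8.07
After 9 (year_end (apply 10% annual interest)): balance=$338.87 total_interest=$38.87

Answer: 338.87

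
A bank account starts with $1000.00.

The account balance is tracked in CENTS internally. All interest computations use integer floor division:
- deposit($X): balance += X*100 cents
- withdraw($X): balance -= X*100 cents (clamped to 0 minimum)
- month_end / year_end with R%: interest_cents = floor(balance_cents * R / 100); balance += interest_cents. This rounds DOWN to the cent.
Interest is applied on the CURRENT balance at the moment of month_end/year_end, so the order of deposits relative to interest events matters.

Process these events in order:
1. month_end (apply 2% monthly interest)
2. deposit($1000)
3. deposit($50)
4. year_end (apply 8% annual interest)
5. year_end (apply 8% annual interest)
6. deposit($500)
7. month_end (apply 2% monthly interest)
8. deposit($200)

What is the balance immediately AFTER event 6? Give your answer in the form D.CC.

Answer: 2914.44

Derivation:
After 1 (month_end (apply 2% monthly interest)): balance=$1020.00 total_interest=$20.00
After 2 (deposit($1000)): balance=$2020.00 total_interest=$20.00
After 3 (deposit($50)): balance=$2070.00 total_interest=$20.00
After 4 (year_end (apply 8% annual interest)): balance=$2235.60 total_interest=$185.60
After 5 (year_end (apply 8% annual interest)): balance=$2414.44 total_interest=$364.44
After 6 (deposit($500)): balance=$2914.44 total_interest=$364.44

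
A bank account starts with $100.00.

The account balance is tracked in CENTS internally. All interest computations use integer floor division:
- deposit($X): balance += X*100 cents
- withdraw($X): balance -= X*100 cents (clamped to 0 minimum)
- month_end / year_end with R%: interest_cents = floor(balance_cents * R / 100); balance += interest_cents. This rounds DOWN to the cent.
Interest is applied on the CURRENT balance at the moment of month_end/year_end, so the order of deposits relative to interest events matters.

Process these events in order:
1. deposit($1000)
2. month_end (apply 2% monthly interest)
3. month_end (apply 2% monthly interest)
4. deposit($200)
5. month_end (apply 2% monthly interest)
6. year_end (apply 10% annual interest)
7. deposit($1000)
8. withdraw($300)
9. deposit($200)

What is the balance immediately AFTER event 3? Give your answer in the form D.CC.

After 1 (deposit($1000)): balance=$1100.00 total_interest=$0.00
After 2 (month_end (apply 2% monthly interest)): balance=$1122.00 total_interest=$22.00
After 3 (month_end (apply 2% monthly interest)): balance=$1144.44 total_interest=$44.44

Answer: 1144.44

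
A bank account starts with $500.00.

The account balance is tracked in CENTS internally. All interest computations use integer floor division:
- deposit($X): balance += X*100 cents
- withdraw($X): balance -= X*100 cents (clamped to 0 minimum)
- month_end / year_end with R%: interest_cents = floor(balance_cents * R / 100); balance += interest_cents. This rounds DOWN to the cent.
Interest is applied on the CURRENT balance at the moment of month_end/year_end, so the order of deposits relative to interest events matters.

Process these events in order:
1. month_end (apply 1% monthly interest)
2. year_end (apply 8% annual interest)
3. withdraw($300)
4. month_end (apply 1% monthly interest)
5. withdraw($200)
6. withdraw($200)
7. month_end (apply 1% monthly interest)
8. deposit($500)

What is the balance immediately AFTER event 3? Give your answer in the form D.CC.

After 1 (month_end (apply 1% monthly interest)): balance=$505.00 total_interest=$5.00
After 2 (year_end (apply 8% annual interest)): balance=$545.40 total_interest=$45.40
After 3 (withdraw($300)): balance=$245.40 total_interest=$45.40

Answer: 245.40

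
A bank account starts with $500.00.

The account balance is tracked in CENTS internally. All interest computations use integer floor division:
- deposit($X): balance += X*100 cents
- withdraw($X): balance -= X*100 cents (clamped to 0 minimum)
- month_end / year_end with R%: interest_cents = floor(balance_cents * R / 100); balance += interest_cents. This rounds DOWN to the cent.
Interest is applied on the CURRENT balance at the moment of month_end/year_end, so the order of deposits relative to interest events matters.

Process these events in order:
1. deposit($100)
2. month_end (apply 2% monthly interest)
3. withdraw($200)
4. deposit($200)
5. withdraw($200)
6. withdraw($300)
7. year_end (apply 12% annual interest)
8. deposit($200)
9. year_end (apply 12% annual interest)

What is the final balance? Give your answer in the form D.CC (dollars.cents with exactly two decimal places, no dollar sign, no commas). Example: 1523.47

Answer: 364.49

Derivation:
After 1 (deposit($100)): balance=$600.00 total_interest=$0.00
After 2 (month_end (apply 2% monthly interest)): balance=$612.00 total_interest=$12.00
After 3 (withdraw($200)): balance=$412.00 total_interest=$12.00
After 4 (deposit($200)): balance=$612.00 total_interest=$12.00
After 5 (withdraw($200)): balance=$412.00 total_interest=$12.00
After 6 (withdraw($300)): balance=$112.00 total_interest=$12.00
After 7 (year_end (apply 12% annual interest)): balance=$125.44 total_interest=$25.44
After 8 (deposit($200)): balance=$325.44 total_interest=$25.44
After 9 (year_end (apply 12% annual interest)): balance=$364.49 total_interest=$64.49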